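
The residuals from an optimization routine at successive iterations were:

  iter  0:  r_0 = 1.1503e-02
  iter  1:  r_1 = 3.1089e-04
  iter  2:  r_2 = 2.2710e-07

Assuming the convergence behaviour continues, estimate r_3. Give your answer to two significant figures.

1.2e-13

First estimate the order: p ≈ ln(r_2/r_1) / ln(r_1/r_0) = ln(2.2710e-07/3.1089e-04)/ln(3.1089e-04/1.1503e-02) = ln(0.000730483)/ln(0.0270269) ≈ 2.0000.
Then r_3 ≈ r_2·(r_2/r_1)^p = 2.2710e-07·(0.000730483)^2.0000 = 2.2710e-07·5.33605e-07 ≈ 1.212e-13.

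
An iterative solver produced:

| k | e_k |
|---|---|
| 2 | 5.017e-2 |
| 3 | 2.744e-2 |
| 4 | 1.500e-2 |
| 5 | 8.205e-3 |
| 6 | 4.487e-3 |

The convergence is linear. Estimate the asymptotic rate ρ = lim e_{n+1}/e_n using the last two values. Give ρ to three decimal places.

ρ ≈ e_6/e_5 = 4.487e-3/8.205e-3 = 0.54686

0.547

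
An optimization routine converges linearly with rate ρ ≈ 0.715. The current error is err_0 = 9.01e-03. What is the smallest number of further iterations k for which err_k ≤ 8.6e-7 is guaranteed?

After k steps, err_k ≈ 9.01e-03·0.715^k.
Need 0.715^k ≤ 8.6e-7/9.01e-03 = 9.54495e-05.
k ≥ ln(9.54495e-05)/ln(0.715) = -9.2569/-0.33547 = 27.594.
Smallest integer k = 28.

28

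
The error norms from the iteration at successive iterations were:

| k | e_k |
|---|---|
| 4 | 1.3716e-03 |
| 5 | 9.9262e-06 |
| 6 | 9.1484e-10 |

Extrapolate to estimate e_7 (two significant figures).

First estimate the order: p ≈ ln(e_6/e_5) / ln(e_5/e_4) = ln(9.1484e-10/9.9262e-06)/ln(9.9262e-06/1.3716e-03) = ln(9.21642e-05)/ln(0.00723695) ≈ 1.8853.
Then e_7 ≈ e_6·(e_6/e_5)^p = 9.1484e-10·(9.21642e-05)^1.8853 = 9.1484e-10·2.46598e-08 ≈ 2.256e-17.

2.3e-17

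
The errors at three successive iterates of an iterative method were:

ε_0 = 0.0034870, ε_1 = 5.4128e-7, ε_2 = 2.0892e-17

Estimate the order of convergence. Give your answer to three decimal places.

2.734

p ≈ ln(ε_2/ε_1) / ln(ε_1/ε_0)
  = ln(2.0892e-17/5.4128e-7) / ln(5.4128e-7/0.0034870)
  = ln(3.85974e-11) / ln(0.000155228)
  = -23.977836 / -8.770616 ≈ 2.733883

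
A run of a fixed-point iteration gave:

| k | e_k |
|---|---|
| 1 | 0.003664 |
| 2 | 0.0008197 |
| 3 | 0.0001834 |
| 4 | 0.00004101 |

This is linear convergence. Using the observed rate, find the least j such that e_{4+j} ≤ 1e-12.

Rate ρ ≈ e_4/e_3 = 0.00004101/0.0001834 = 0.2236.
After j more steps, e_{4+j} ≈ 0.00004101·ρ^j; need ρ^j ≤ 1e-12/0.00004101 = 2.43843e-08.
j ≥ ln(2.43843e-08)/ln(0.2236) = -17.5293/-1.49790 = 11.703.
So 12 more iterations are needed.

12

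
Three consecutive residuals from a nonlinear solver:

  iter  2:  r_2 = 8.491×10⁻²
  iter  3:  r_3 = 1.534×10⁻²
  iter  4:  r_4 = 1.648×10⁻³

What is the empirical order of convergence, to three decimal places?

1.304

p ≈ ln(r_4/r_3) / ln(r_3/r_2)
  = ln(1.648×10⁻³/1.534×10⁻²) / ln(1.534×10⁻²/8.491×10⁻²)
  = ln(0.107432) / ln(0.180662)
  = -2.230897 / -1.711127 ≈ 1.303759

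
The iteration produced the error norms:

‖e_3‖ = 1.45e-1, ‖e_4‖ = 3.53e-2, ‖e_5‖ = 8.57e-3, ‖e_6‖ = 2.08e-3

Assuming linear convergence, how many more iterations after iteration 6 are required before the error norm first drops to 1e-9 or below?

Rate ρ ≈ ‖e_6‖/‖e_5‖ = 2.08e-3/8.57e-3 = 0.2427.
After j more steps, ‖e_{6+j}‖ ≈ 2.08e-3·ρ^j; need ρ^j ≤ 1e-9/2.08e-3 = 4.80769e-07.
j ≥ ln(4.80769e-07)/ln(0.2427) = -14.5479/-1.41593 = 10.274.
So 11 more iterations are needed.

11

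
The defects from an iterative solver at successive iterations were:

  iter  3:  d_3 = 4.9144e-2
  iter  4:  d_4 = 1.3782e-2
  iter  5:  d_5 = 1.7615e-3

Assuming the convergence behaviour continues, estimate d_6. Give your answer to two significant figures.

6.3e-5

First estimate the order: p ≈ ln(d_5/d_4) / ln(d_4/d_3) = ln(1.7615e-3/1.3782e-2)/ln(1.3782e-2/4.9144e-2) = ln(0.127812)/ln(0.280441) ≈ 1.6181.
Then d_6 ≈ d_5·(d_5/d_4)^p = 1.7615e-3·(0.127812)^1.6181 = 1.7615e-3·0.035838 ≈ 6.313e-05.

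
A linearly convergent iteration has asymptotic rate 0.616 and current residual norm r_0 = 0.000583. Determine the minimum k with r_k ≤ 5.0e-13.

After k steps, r_k ≈ 0.000583·0.616^k.
Need 0.616^k ≤ 5.0e-13/0.000583 = 8.57633e-10.
k ≥ ln(8.57633e-10)/ln(0.616) = -20.8768/-0.48451 = 43.088.
Smallest integer k = 44.

44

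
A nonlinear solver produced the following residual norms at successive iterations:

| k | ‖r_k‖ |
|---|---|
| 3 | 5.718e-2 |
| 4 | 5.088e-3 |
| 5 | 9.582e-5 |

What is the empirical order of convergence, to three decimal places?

1.642

p ≈ ln(‖r_5‖/‖r_4‖) / ln(‖r_4‖/‖r_3‖)
  = ln(9.582e-5/5.088e-3) / ln(5.088e-3/5.718e-2)
  = ln(0.0188325) / ln(0.0889822)
  = -3.972171 / -2.419319 ≈ 1.641855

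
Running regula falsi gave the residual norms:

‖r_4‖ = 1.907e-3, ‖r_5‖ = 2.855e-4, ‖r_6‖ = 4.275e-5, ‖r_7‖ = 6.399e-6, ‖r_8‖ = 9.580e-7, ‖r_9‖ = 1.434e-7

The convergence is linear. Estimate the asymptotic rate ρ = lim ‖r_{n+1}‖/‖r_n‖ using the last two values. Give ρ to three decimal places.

0.150

ρ ≈ ‖r_9‖/‖r_8‖ = 1.434e-7/9.580e-7 = 0.14969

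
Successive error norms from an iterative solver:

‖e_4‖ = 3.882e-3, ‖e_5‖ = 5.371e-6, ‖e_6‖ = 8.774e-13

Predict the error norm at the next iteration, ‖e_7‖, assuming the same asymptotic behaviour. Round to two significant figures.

6.8e-29

First estimate the order: p ≈ ln(‖e_6‖/‖e_5‖) / ln(‖e_5‖/‖e_4‖) = ln(8.774e-13/5.371e-6)/ln(5.371e-6/3.882e-3) = ln(1.63359e-07)/ln(0.00138357) ≈ 2.3739.
Then ‖e_7‖ ≈ ‖e_6‖·(‖e_6‖/‖e_5‖)^p = 8.774e-13·(1.63359e-07)^2.3739 = 8.774e-13·7.73892e-17 ≈ 6.79e-29.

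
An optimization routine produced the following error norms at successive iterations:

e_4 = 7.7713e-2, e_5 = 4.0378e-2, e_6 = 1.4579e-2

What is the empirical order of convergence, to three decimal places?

1.556

p ≈ ln(e_6/e_5) / ln(e_5/e_4)
  = ln(1.4579e-2/4.0378e-2) / ln(4.0378e-2/7.7713e-2)
  = ln(0.361063) / ln(0.519578)
  = -1.018703 / -0.654738 ≈ 1.555894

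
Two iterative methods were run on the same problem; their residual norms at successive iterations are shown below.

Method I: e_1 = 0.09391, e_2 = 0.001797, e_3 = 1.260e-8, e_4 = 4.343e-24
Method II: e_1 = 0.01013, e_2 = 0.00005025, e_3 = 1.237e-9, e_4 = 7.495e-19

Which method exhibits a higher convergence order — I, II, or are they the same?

Method I: p ≈ ln(4.343e-24/1.260e-8)/ln(1.260e-8/0.001797) ≈ 3.00.
Method II: p ≈ ln(7.495e-19/1.237e-9)/ln(1.237e-9/0.00005025) ≈ 2.00.
Method I has the higher order (≈3.0 vs ≈2.0).

I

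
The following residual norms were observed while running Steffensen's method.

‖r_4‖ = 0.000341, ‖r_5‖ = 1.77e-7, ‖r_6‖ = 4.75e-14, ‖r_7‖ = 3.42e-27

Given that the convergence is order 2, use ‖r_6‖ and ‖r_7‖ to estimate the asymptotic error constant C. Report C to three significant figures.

C ≈ ‖r_7‖ / ‖r_6‖^2
  = 3.42e-27 / (4.75e-14)^2
  = 3.42e-27 / 2.25625e-27 ≈ 1.5158

1.52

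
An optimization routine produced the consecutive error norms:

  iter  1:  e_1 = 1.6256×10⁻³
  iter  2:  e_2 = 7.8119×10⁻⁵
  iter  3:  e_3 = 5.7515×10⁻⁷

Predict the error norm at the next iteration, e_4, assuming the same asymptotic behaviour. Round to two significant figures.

First estimate the order: p ≈ ln(e_3/e_2) / ln(e_2/e_1) = ln(5.7515×10⁻⁷/7.8119×10⁻⁵)/ln(7.8119×10⁻⁵/1.6256×10⁻³) = ln(0.00736249)/ln(0.0480555) ≈ 1.6180.
Then e_4 ≈ e_3·(e_3/e_2)^p = 5.7515×10⁻⁷·(0.00736249)^1.6180 = 5.7515×10⁻⁷·0.000353872 ≈ 2.035e-10.

2.0e-10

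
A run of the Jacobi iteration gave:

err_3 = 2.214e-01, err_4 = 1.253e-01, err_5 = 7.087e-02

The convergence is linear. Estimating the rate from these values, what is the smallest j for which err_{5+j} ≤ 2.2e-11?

Rate ρ ≈ err_5/err_4 = 7.087e-02/1.253e-01 = 0.5656.
After j more steps, err_{5+j} ≈ 7.087e-02·ρ^j; need ρ^j ≤ 2.2e-11/7.087e-02 = 3.10428e-10.
j ≥ ln(3.10428e-10)/ln(0.5656) = -21.8931/-0.56987 = 38.418.
So 39 more iterations are needed.

39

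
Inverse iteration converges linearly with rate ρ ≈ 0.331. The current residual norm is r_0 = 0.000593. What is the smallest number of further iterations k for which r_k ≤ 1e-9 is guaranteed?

13

After k steps, r_k ≈ 0.000593·0.331^k.
Need 0.331^k ≤ 1e-9/0.000593 = 1.68634e-06.
k ≥ ln(1.68634e-06)/ln(0.331) = -13.2930/-1.10564 = 12.023.
Smallest integer k = 13.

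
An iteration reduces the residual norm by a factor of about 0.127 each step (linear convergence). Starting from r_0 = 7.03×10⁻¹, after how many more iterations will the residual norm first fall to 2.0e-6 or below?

7

After k steps, r_k ≈ 7.03×10⁻¹·0.127^k.
Need 0.127^k ≤ 2.0e-6/7.03×10⁻¹ = 2.84495e-06.
k ≥ ln(2.84495e-06)/ln(0.127) = -12.7700/-2.06357 = 6.188.
Smallest integer k = 7.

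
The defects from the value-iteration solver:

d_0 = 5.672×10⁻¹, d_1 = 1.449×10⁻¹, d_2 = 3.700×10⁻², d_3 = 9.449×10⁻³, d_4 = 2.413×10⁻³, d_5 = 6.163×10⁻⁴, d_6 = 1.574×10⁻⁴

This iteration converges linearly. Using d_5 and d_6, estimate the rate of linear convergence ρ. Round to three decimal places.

ρ ≈ d_6/d_5 = 1.574×10⁻⁴/6.163×10⁻⁴ = 0.25540

0.255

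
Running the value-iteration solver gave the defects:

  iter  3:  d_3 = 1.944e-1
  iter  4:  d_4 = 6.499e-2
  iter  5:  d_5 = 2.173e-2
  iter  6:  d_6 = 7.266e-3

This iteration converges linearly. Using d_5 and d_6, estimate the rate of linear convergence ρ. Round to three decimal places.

0.334

ρ ≈ d_6/d_5 = 7.266e-3/2.173e-2 = 0.33438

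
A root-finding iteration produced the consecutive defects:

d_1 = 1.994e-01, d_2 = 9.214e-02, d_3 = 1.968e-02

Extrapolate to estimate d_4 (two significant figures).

9.0e-4

First estimate the order: p ≈ ln(d_3/d_2) / ln(d_2/d_1) = ln(1.968e-02/9.214e-02)/ln(9.214e-02/1.994e-01) = ln(0.213588)/ln(0.462086) ≈ 1.9996.
Then d_4 ≈ d_3·(d_3/d_2)^p = 1.968e-02·(0.213588)^1.9996 = 1.968e-02·0.045648 ≈ 0.0008984.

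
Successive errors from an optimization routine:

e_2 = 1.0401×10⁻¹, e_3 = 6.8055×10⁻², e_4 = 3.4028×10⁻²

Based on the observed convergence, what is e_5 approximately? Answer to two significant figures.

First estimate the order: p ≈ ln(e_4/e_3) / ln(e_3/e_2) = ln(3.4028×10⁻²/6.8055×10⁻²)/ln(6.8055×10⁻²/1.0401×10⁻¹) = ln(0.500007)/ln(0.654312) ≈ 1.6341.
Then e_5 ≈ e_4·(e_4/e_3)^p = 3.4028×10⁻²·(0.500007)^1.6341 = 3.4028×10⁻²·0.322179 ≈ 0.01096.

1.1e-2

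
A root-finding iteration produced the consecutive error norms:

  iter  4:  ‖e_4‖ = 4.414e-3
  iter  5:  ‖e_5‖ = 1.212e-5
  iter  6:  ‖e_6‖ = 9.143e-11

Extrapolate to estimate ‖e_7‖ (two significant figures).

5.2e-21

First estimate the order: p ≈ ln(‖e_6‖/‖e_5‖) / ln(‖e_5‖/‖e_4‖) = ln(9.143e-11/1.212e-5)/ln(1.212e-5/4.414e-3) = ln(7.54373e-06)/ln(0.00274581) ≈ 1.9999.
Then ‖e_7‖ ≈ ‖e_6‖·(‖e_6‖/‖e_5‖)^p = 9.143e-11·(7.54373e-06)^1.9999 = 9.143e-11·5.6975e-11 ≈ 5.209e-21.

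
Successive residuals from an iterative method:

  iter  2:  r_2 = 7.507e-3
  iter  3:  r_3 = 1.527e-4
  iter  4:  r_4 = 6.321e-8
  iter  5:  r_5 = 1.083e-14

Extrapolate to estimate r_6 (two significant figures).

3.2e-28

First estimate the order: p ≈ ln(r_5/r_4) / ln(r_4/r_3) = ln(1.083e-14/6.321e-8)/ln(6.321e-8/1.527e-4) = ln(1.71334e-07)/ln(0.000413949) ≈ 2.0000.
Then r_6 ≈ r_5·(r_5/r_4)^p = 1.083e-14·(1.71334e-07)^2.0000 = 1.083e-14·2.93553e-14 ≈ 3.179e-28.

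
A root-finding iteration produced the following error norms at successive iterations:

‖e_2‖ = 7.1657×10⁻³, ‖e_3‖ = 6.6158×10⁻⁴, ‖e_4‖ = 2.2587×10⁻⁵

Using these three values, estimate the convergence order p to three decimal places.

p ≈ ln(‖e_4‖/‖e_3‖) / ln(‖e_3‖/‖e_2‖)
  = ln(2.2587×10⁻⁵/6.6158×10⁻⁴) / ln(6.6158×10⁻⁴/7.1657×10⁻³)
  = ln(0.034141) / ln(0.0923259)
  = -3.377256 / -2.382431 ≈ 1.417567

1.418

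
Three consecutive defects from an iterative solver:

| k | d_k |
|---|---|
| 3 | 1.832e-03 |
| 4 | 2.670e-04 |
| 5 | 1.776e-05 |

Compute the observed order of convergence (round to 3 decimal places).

1.407

p ≈ ln(d_5/d_4) / ln(d_4/d_3)
  = ln(1.776e-05/2.670e-04) / ln(2.670e-04/1.832e-03)
  = ln(0.0665169) / ln(0.145742)
  = -2.710299 / -1.925917 ≈ 1.407277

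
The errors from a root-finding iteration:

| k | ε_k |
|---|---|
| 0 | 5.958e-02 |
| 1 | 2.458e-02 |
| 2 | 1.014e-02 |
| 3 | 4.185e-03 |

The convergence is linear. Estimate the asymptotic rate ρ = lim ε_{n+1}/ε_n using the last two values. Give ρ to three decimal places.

0.413

ρ ≈ ε_3/ε_2 = 4.185e-03/1.014e-02 = 0.41272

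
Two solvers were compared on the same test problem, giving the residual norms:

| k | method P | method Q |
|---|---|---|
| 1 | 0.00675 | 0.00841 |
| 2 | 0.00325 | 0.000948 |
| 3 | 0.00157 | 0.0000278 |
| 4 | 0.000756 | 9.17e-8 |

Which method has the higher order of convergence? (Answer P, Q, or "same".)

Method P: p ≈ ln(0.000756/0.00157)/ln(0.00157/0.00325) ≈ 1.00.
Method Q: p ≈ ln(9.17e-8/0.0000278)/ln(0.0000278/0.000948) ≈ 1.62.
Method Q has the higher order (≈1.6 vs ≈1.0).

Q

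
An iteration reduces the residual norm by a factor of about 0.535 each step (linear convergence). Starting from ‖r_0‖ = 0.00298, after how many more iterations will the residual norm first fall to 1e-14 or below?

After k steps, ‖r_k‖ ≈ 0.00298·0.535^k.
Need 0.535^k ≤ 1e-14/0.00298 = 3.3557e-12.
k ≥ ln(3.3557e-12)/ln(0.535) = -26.4204/-0.62549 = 42.240.
Smallest integer k = 43.

43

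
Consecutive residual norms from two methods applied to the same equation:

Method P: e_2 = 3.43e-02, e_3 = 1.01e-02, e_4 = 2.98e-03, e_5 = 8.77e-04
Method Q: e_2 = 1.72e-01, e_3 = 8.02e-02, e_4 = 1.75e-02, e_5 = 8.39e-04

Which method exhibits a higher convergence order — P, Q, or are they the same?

Q

Method P: p ≈ ln(8.77e-04/2.98e-03)/ln(2.98e-03/1.01e-02) ≈ 1.00.
Method Q: p ≈ ln(8.39e-04/1.75e-02)/ln(1.75e-02/8.02e-02) ≈ 2.00.
Method Q has the higher order (≈2.0 vs ≈1.0).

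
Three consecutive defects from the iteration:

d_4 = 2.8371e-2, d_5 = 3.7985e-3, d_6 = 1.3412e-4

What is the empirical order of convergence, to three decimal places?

p ≈ ln(d_6/d_5) / ln(d_5/d_4)
  = ln(1.3412e-4/3.7985e-3) / ln(3.7985e-3/2.8371e-2)
  = ln(0.0353087) / ln(0.133887)
  = -3.343626 / -2.010759 ≈ 1.662868

1.663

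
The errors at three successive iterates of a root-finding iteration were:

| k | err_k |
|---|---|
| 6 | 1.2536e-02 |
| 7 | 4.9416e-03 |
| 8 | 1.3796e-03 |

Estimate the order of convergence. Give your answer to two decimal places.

p ≈ ln(err_8/err_7) / ln(err_7/err_6)
  = ln(1.3796e-03/4.9416e-03) / ln(4.9416e-03/1.2536e-02)
  = ln(0.279181) / ln(0.394193)
  = -1.27589 / -0.93091 ≈ 1.37058

1.37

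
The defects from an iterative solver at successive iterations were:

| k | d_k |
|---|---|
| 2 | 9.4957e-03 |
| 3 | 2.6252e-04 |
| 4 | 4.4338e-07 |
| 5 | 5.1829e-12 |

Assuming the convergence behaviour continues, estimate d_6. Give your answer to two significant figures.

First estimate the order: p ≈ ln(d_5/d_4) / ln(d_4/d_3) = ln(5.1829e-12/4.4338e-07)/ln(4.4338e-07/2.6252e-04) = ln(1.16895e-05)/ln(0.00168894) ≈ 1.7790.
Then d_6 ≈ d_5·(d_5/d_4)^p = 5.1829e-12·(1.16895e-05)^1.7790 = 5.1829e-12·1.68116e-09 ≈ 8.713e-21.

8.7e-21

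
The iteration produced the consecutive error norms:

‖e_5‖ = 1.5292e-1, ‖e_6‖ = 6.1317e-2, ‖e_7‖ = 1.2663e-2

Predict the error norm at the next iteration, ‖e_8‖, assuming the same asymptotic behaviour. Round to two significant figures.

8.3e-4

First estimate the order: p ≈ ln(‖e_7‖/‖e_6‖) / ln(‖e_6‖/‖e_5‖) = ln(1.2663e-2/6.1317e-2)/ln(6.1317e-2/1.5292e-1) = ln(0.206517)/ln(0.400974) ≈ 1.7261.
Then ‖e_8‖ ≈ ‖e_7‖·(‖e_7‖/‖e_6‖)^p = 1.2663e-2·(0.206517)^1.7261 = 1.2663e-2·0.065697 ≈ 0.0008319.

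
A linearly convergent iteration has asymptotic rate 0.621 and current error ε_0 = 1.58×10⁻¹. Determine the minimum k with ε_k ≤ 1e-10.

45

After k steps, ε_k ≈ 1.58×10⁻¹·0.621^k.
Need 0.621^k ≤ 1e-10/1.58×10⁻¹ = 6.32911e-10.
k ≥ ln(6.32911e-10)/ln(0.621) = -21.1807/-0.47642 = 44.458.
Smallest integer k = 45.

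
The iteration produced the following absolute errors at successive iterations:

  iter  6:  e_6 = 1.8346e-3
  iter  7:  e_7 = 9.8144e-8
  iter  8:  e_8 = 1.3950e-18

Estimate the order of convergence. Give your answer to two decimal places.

2.54

p ≈ ln(e_8/e_7) / ln(e_7/e_6)
  = ln(1.3950e-18/9.8144e-8) / ln(9.8144e-8/1.8346e-3)
  = ln(1.42138e-11) / ln(5.34961e-05)
  = -24.97681 / -9.83590 ≈ 2.53935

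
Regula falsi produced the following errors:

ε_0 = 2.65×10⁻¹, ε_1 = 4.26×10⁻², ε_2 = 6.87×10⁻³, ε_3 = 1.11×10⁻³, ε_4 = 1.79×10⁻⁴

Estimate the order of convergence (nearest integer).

Consecutive ratios: ε_4/ε_3 = 1.79×10⁻⁴/1.11×10⁻³ = 0.161261, ε_3/ε_2 = 1.11×10⁻³/6.87×10⁻³ = 0.161572.
p ≈ ln(0.161261)/ln(0.161572) = -1.8247/-1.8228 ≈ 1.00.
So the convergence is linear (order 1).

1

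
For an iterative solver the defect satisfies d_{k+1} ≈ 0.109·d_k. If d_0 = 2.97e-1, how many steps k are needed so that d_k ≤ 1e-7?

After k steps, d_k ≈ 2.97e-1·0.109^k.
Need 0.109^k ≤ 1e-7/2.97e-1 = 3.367e-07.
k ≥ ln(3.367e-07)/ln(0.109) = -14.9041/-2.21641 = 6.724.
Smallest integer k = 7.

7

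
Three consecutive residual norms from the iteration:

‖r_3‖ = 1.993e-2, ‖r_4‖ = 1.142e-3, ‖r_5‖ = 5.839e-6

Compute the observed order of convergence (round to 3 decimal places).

1.845

p ≈ ln(‖r_5‖/‖r_4‖) / ln(‖r_4‖/‖r_3‖)
  = ln(5.839e-6/1.142e-3) / ln(1.142e-3/1.993e-2)
  = ln(0.00511296) / ln(0.0573006)
  = -5.275977 / -2.859444 ≈ 1.845106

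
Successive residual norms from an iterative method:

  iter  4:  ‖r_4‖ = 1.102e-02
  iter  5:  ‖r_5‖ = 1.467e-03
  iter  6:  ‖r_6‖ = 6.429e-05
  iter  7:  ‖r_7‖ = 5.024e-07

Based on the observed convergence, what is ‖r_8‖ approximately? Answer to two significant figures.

2.7e-10

First estimate the order: p ≈ ln(‖r_7‖/‖r_6‖) / ln(‖r_6‖/‖r_5‖) = ln(5.024e-07/6.429e-05)/ln(6.429e-05/1.467e-03) = ln(0.00781459)/ln(0.0438241) ≈ 1.5513.
Then ‖r_8‖ ≈ ‖r_7‖·(‖r_7‖/‖r_6‖)^p = 5.024e-07·(0.00781459)^1.5513 = 5.024e-07·0.000538599 ≈ 2.706e-10.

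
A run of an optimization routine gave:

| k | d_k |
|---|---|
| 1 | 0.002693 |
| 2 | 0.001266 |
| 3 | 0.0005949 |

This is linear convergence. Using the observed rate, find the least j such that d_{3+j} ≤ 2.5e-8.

Rate ρ ≈ d_3/d_2 = 0.0005949/0.001266 = 0.4699.
After j more steps, d_{3+j} ≈ 0.0005949·ρ^j; need ρ^j ≤ 2.5e-8/0.0005949 = 4.20239e-05.
j ≥ ln(4.20239e-05)/ln(0.4699) = -10.0773/-0.75524 = 13.343.
So 14 more iterations are needed.

14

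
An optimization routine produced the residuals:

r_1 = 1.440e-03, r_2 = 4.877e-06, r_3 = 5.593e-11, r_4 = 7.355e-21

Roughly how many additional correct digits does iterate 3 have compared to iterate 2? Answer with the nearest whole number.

5

Digits gained ≈ log₁₀(r_2/r_3) = log₁₀(4.877e-06/5.593e-11) = log₁₀(87198.3) ≈ 4.941.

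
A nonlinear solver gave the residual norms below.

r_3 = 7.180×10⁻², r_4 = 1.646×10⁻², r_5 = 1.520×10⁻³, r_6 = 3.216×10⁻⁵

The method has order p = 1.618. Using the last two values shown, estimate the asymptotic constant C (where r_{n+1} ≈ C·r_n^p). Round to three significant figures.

C ≈ r_6 / r_5^1.618
  = 3.216×10⁻⁵ / (1.520×10⁻³)^1.618
  = 3.216×10⁻⁵ / 2.75564e-05 ≈ 1.1671

1.17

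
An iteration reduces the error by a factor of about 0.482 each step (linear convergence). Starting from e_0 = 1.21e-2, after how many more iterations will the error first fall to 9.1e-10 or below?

After k steps, e_k ≈ 1.21e-2·0.482^k.
Need 0.482^k ≤ 9.1e-10/1.21e-2 = 7.52066e-08.
k ≥ ln(7.52066e-08)/ln(0.482) = -16.4030/-0.72981 = 22.476.
Smallest integer k = 23.

23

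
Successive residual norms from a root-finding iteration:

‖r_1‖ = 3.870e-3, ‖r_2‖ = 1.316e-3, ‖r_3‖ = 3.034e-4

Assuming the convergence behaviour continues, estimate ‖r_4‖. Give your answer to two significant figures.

4.1e-5

First estimate the order: p ≈ ln(‖r_3‖/‖r_2‖) / ln(‖r_2‖/‖r_1‖) = ln(3.034e-4/1.316e-3)/ln(1.316e-3/3.870e-3) = ln(0.230547)/ln(0.340052) ≈ 1.3603.
Then ‖r_4‖ ≈ ‖r_3‖·(‖r_3‖/‖r_2‖)^p = 3.034e-4·(0.230547)^1.3603 = 3.034e-4·0.135882 ≈ 4.123e-05.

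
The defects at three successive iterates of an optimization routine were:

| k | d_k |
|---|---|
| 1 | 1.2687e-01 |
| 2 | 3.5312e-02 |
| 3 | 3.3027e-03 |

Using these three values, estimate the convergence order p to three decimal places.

p ≈ ln(d_3/d_2) / ln(d_2/d_1)
  = ln(3.3027e-03/3.5312e-02) / ln(3.5312e-02/1.2687e-01)
  = ln(0.0935291) / ln(0.278332)
  = -2.369483 / -1.278941 ≈ 1.852691

1.853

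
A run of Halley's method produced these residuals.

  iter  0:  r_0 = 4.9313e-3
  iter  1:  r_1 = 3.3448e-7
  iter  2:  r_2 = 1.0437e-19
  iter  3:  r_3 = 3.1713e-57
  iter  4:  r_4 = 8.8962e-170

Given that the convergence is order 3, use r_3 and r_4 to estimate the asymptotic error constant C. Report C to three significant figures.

2.79

C ≈ r_4 / r_3^3
  = 8.8962e-170 / (3.1713e-57)^3
  = 8.8962e-170 / 3.18942e-170 ≈ 2.7893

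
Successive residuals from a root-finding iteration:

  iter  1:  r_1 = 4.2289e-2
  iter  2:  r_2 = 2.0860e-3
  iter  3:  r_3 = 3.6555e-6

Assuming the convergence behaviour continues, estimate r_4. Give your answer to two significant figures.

First estimate the order: p ≈ ln(r_3/r_2) / ln(r_2/r_1) = ln(3.6555e-6/2.0860e-3)/ln(2.0860e-3/4.2289e-2) = ln(0.0017524)/ln(0.0493272) ≈ 2.1091.
Then r_4 ≈ r_3·(r_3/r_2)^p = 3.6555e-6·(0.0017524)^2.1091 = 3.6555e-6·1.53655e-06 ≈ 5.617e-12.

5.6e-12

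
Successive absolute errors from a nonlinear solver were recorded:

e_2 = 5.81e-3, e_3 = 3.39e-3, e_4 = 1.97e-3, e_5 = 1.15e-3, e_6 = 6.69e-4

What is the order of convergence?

1

Consecutive ratios: e_6/e_5 = 6.69e-4/1.15e-3 = 0.581739, e_5/e_4 = 1.15e-3/1.97e-3 = 0.583756.
p ≈ ln(0.581739)/ln(0.583756) = -0.5417/-0.5383 ≈ 1.01.
So the convergence is linear (order 1).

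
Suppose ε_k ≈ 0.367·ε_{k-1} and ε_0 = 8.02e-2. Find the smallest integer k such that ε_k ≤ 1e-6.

After k steps, ε_k ≈ 8.02e-2·0.367^k.
Need 0.367^k ≤ 1e-6/8.02e-2 = 1.24688e-05.
k ≥ ln(1.24688e-05)/ln(0.367) = -11.2923/-1.00239 = 11.265.
Smallest integer k = 12.

12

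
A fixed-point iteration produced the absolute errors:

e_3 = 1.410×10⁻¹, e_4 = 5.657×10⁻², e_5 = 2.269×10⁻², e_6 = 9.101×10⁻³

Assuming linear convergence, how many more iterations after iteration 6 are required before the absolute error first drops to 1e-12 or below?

Rate ρ ≈ e_6/e_5 = 9.101×10⁻³/2.269×10⁻² = 0.4011.
After j more steps, e_{6+j} ≈ 9.101×10⁻³·ρ^j; need ρ^j ≤ 1e-12/9.101×10⁻³ = 1.09878e-10.
j ≥ ln(1.09878e-10)/ln(0.4011) = -22.9317/-0.91354 = 25.102.
So 26 more iterations are needed.

26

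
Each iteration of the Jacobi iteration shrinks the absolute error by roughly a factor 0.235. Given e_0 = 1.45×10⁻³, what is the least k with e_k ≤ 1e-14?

After k steps, e_k ≈ 1.45×10⁻³·0.235^k.
Need 0.235^k ≤ 1e-14/1.45×10⁻³ = 6.89655e-12.
k ≥ ln(6.89655e-12)/ln(0.235) = -25.7000/-1.44817 = 17.747.
Smallest integer k = 18.

18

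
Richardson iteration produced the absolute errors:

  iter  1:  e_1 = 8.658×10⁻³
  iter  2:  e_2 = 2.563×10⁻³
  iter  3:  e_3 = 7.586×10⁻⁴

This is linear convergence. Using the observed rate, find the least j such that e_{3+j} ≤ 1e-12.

Rate ρ ≈ e_3/e_2 = 7.586×10⁻⁴/2.563×10⁻³ = 0.2960.
After j more steps, e_{3+j} ≈ 7.586×10⁻⁴·ρ^j; need ρ^j ≤ 1e-12/7.586×10⁻⁴ = 1.31822e-09.
j ≥ ln(1.31822e-09)/ln(0.2960) = -20.4470/-1.21740 = 16.796.
So 17 more iterations are needed.

17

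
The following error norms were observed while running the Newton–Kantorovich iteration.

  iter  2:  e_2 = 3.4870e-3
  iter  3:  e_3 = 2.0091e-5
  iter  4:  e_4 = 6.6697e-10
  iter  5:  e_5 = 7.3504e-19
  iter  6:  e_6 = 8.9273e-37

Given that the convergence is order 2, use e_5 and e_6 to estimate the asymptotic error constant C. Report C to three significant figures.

C ≈ e_6 / e_5^2
  = 8.9273e-37 / (7.3504e-19)^2
  = 8.9273e-37 / 5.40284e-37 ≈ 1.6523

1.65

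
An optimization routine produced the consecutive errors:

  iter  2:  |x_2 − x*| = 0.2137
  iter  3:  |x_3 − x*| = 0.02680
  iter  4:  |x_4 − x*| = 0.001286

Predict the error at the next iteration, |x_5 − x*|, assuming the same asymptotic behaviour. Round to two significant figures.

1.5e-5

First estimate the order: p ≈ ln(|x_4 − x*|/|x_3 − x*|) / ln(|x_3 − x*|/|x_2 − x*|) = ln(0.001286/0.02680)/ln(0.02680/0.2137) = ln(0.0479851)/ln(0.125409) ≈ 1.4627.
Then |x_5 − x*| ≈ |x_4 − x*|·(|x_4 − x*|/|x_3 − x*|)^p = 0.001286·(0.0479851)^1.4627 = 0.001286·0.0117721 ≈ 1.514e-05.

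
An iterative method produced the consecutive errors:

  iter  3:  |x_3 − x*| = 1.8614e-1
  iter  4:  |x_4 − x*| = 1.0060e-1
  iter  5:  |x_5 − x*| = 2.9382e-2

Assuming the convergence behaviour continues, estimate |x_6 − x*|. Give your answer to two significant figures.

First estimate the order: p ≈ ln(|x_5 − x*|/|x_4 − x*|) / ln(|x_4 − x*|/|x_3 − x*|) = ln(2.9382e-2/1.0060e-1)/ln(1.0060e-1/1.8614e-1) = ln(0.292068)/ln(0.540453) ≈ 2.0001.
Then |x_6 − x*| ≈ |x_5 − x*|·(|x_5 − x*|/|x_4 − x*|)^p = 2.9382e-2·(0.292068)^2.0001 = 2.9382e-2·0.0852932 ≈ 0.002506.

2.5e-3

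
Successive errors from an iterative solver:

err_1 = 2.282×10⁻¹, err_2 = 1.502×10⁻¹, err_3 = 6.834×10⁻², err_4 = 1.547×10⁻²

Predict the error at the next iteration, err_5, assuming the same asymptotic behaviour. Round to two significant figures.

First estimate the order: p ≈ ln(err_4/err_3) / ln(err_3/err_2) = ln(1.547×10⁻²/6.834×10⁻²)/ln(6.834×10⁻²/1.502×10⁻¹) = ln(0.226368)/ln(0.454993) ≈ 1.8865.
Then err_5 ≈ err_4·(err_4/err_3)^p = 1.547×10⁻²·(0.226368)^1.8865 = 1.547×10⁻²·0.0606539 ≈ 0.0009383.

9.4e-4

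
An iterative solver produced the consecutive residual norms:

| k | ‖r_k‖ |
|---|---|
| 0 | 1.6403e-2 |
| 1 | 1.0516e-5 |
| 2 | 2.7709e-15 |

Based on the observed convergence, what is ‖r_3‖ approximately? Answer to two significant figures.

First estimate the order: p ≈ ln(‖r_2‖/‖r_1‖) / ln(‖r_1‖/‖r_0‖) = ln(2.7709e-15/1.0516e-5)/ln(1.0516e-5/1.6403e-2) = ln(2.63494e-10)/ln(0.000641102) ≈ 3.0000.
Then ‖r_3‖ ≈ ‖r_2‖·(‖r_2‖/‖r_1‖)^p = 2.7709e-15·(2.63494e-10)^3.0000 = 2.7709e-15·1.82941e-29 ≈ 5.069e-44.

5.1e-44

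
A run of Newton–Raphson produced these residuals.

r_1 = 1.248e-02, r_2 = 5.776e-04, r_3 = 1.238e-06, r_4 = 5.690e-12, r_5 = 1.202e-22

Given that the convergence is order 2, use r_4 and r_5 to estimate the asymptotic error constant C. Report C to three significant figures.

C ≈ r_5 / r_4^2
  = 1.202e-22 / (5.690e-12)^2
  = 1.202e-22 / 3.23761e-23 ≈ 3.7126

3.71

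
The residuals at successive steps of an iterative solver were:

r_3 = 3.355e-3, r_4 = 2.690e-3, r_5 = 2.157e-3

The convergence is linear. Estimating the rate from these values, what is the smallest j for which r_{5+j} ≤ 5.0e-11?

Rate ρ ≈ r_5/r_4 = 2.157e-3/2.690e-3 = 0.8019.
After j more steps, r_{5+j} ≈ 2.157e-3·ρ^j; need ρ^j ≤ 5.0e-11/2.157e-3 = 2.31803e-08.
j ≥ ln(2.31803e-08)/ln(0.8019) = -17.5800/-0.22077 = 79.630.
So 80 more iterations are needed.

80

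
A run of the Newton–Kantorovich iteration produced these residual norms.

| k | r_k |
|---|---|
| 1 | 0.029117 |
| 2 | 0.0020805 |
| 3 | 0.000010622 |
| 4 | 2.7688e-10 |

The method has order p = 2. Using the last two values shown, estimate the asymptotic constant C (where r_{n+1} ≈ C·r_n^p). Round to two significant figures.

C ≈ r_4 / r_3^2
  = 2.7688e-10 / (0.000010622)^2
  = 2.7688e-10 / 1.12827e-10 ≈ 2.454

2.5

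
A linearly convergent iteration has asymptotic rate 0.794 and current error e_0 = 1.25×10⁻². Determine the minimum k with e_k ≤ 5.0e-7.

After k steps, e_k ≈ 1.25×10⁻²·0.794^k.
Need 0.794^k ≤ 5.0e-7/1.25×10⁻² = 4e-05.
k ≥ ln(4e-05)/ln(0.794) = -10.1266/-0.23067 = 43.901.
Smallest integer k = 44.

44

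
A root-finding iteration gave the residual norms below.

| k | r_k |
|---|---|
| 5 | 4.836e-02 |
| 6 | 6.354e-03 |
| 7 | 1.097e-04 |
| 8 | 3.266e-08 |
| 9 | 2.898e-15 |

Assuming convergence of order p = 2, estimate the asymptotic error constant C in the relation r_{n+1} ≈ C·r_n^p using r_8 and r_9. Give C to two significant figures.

2.7

C ≈ r_9 / r_8^2
  = 2.898e-15 / (3.266e-08)^2
  = 2.898e-15 / 1.06668e-15 ≈ 2.7169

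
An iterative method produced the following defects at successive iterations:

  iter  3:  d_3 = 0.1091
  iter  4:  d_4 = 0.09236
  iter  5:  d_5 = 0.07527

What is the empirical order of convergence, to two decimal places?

1.23

p ≈ ln(d_5/d_4) / ln(d_4/d_3)
  = ln(0.07527/0.09236) / ln(0.09236/0.1091)
  = ln(0.814963) / ln(0.846563)
  = -0.20461 / -0.16657 ≈ 1.22837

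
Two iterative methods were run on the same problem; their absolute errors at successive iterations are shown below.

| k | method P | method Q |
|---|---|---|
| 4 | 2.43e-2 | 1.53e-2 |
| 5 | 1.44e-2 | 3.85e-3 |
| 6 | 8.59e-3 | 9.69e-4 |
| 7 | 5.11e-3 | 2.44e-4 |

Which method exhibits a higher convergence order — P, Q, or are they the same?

Method P: p ≈ ln(5.11e-3/8.59e-3)/ln(8.59e-3/1.44e-2) ≈ 1.01.
Method Q: p ≈ ln(2.44e-4/9.69e-4)/ln(9.69e-4/3.85e-3) ≈ 1.00.
Both orders ≈ 1.0 — effectively the same.

same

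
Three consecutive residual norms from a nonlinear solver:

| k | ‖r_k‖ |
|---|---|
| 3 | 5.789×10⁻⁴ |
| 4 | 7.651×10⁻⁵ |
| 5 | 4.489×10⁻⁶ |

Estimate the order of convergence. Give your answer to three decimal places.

p ≈ ln(‖r_5‖/‖r_4‖) / ln(‖r_4‖/‖r_3‖)
  = ln(4.489×10⁻⁶/7.651×10⁻⁵) / ln(7.651×10⁻⁵/5.789×10⁻⁴)
  = ln(0.0586721) / ln(0.132164)
  = -2.835791 / -2.023712 ≈ 1.401282

1.401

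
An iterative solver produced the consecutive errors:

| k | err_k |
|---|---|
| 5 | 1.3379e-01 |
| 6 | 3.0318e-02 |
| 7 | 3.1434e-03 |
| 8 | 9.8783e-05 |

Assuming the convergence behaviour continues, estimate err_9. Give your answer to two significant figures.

5.0e-7

First estimate the order: p ≈ ln(err_8/err_7) / ln(err_7/err_6) = ln(9.8783e-05/3.1434e-03)/ln(3.1434e-03/3.0318e-02) = ln(0.0314255)/ln(0.103681) ≈ 1.5267.
Then err_9 ≈ err_8·(err_8/err_7)^p = 9.8783e-05·(0.0314255)^1.5267 = 9.8783e-05·0.00507926 ≈ 5.017e-07.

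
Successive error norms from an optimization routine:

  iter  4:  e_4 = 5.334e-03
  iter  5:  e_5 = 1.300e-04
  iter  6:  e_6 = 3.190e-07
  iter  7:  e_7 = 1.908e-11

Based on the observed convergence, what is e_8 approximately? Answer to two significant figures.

First estimate the order: p ≈ ln(e_7/e_6) / ln(e_6/e_5) = ln(1.908e-11/3.190e-07)/ln(3.190e-07/1.300e-04) = ln(5.98119e-05)/ln(0.00245385) ≈ 1.6180.
Then e_8 ≈ e_7·(e_7/e_6)^p = 1.908e-11·(5.98119e-05)^1.6180 = 1.908e-11·1.46839e-07 ≈ 2.802e-18.

2.8e-18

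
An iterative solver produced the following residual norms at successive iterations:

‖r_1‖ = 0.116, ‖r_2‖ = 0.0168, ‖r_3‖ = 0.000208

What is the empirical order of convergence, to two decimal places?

2.27

p ≈ ln(‖r_3‖/‖r_2‖) / ln(‖r_2‖/‖r_1‖)
  = ln(0.000208/0.0168) / ln(0.0168/0.116)
  = ln(0.012381) / ln(0.144828)
  = -4.39159 / -1.93221 ≈ 2.27283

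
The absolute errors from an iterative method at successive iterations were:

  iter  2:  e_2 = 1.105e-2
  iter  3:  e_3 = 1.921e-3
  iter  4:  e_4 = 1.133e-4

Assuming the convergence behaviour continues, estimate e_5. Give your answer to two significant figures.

First estimate the order: p ≈ ln(e_4/e_3) / ln(e_3/e_2) = ln(1.133e-4/1.921e-3)/ln(1.921e-3/1.105e-2) = ln(0.0589797)/ln(0.173846) ≈ 1.6178.
Then e_5 ≈ e_4·(e_4/e_3)^p = 1.133e-4·(0.0589797)^1.6178 = 1.133e-4·0.0102623 ≈ 1.163e-06.

1.2e-6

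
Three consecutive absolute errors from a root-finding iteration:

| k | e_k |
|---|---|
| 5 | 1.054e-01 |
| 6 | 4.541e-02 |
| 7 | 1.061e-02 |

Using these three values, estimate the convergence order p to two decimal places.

p ≈ ln(e_7/e_6) / ln(e_6/e_5)
  = ln(1.061e-02/4.541e-02) / ln(4.541e-02/1.054e-01)
  = ln(0.233649) / ln(0.430835)
  = -1.45394 / -0.84203 ≈ 1.72671

1.73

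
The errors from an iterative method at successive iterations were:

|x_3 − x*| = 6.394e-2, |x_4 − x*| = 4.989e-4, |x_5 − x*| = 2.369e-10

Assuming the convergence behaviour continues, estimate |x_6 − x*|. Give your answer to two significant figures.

2.5e-29

First estimate the order: p ≈ ln(|x_5 − x*|/|x_4 − x*|) / ln(|x_4 − x*|/|x_3 − x*|) = ln(2.369e-10/4.989e-4)/ln(4.989e-4/6.394e-2) = ln(4.74845e-07)/ln(0.00780263) ≈ 3.0001.
Then |x_6 − x*| ≈ |x_5 − x*|·(|x_5 − x*|/|x_4 − x*|)^p = 2.369e-10·(4.74845e-07)^3.0001 = 2.369e-10·1.06911e-19 ≈ 2.533e-29.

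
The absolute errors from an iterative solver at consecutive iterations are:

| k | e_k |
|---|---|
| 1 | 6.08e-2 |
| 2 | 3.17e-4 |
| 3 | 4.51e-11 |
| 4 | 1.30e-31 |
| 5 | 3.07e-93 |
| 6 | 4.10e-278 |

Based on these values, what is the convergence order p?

Consecutive ratios: e_6/e_5 = 4.10e-278/3.07e-93 = 1.3355e-185, e_5/e_4 = 3.07e-93/1.30e-31 = 2.36154e-62.
p ≈ ln(1.3355e-185)/ln(2.36154e-62) = -425.6889/-141.9010 ≈ 3.00.
So the convergence is cubic (order 3).

3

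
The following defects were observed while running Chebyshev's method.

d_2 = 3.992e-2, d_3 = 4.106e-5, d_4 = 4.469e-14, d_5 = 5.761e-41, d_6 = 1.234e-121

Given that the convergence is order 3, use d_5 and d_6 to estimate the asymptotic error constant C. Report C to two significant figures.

C ≈ d_6 / d_5^3
  = 1.234e-121 / (5.761e-41)^3
  = 1.234e-121 / 1.91203e-121 ≈ 0.64539

0.65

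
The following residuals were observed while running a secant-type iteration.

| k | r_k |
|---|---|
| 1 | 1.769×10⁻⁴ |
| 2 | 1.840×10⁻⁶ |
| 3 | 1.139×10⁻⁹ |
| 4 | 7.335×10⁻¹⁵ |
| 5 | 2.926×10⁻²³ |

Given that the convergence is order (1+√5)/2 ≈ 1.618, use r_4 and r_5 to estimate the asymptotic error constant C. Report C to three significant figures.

2.17

C ≈ r_5 / r_4^1.618
  = 2.926×10⁻²³ / (7.335×10⁻¹⁵)^1.618
  = 2.926×10⁻²³ / 1.34964e-23 ≈ 2.168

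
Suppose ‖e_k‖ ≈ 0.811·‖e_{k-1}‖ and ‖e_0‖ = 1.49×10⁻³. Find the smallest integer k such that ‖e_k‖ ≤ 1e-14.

After k steps, ‖e_k‖ ≈ 1.49×10⁻³·0.811^k.
Need 0.811^k ≤ 1e-14/1.49×10⁻³ = 6.71141e-12.
k ≥ ln(6.71141e-12)/ln(0.811) = -25.7272/-0.20949 = 122.809.
Smallest integer k = 123.

123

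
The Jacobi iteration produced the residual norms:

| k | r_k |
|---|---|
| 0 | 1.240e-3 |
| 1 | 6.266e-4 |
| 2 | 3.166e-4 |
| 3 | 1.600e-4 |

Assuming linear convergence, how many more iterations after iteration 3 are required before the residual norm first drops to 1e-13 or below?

Rate ρ ≈ r_3/r_2 = 1.600e-4/3.166e-4 = 0.5054.
After j more steps, r_{3+j} ≈ 1.600e-4·ρ^j; need ρ^j ≤ 1e-13/1.600e-4 = 6.25e-10.
j ≥ ln(6.25e-10)/ln(0.5054) = -21.1933/-0.68241 = 31.057.
So 32 more iterations are needed.

32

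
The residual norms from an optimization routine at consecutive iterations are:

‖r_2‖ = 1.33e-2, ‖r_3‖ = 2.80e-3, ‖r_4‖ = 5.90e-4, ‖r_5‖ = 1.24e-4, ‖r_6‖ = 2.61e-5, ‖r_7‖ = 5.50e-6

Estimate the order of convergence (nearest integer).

1

Consecutive ratios: ‖r_7‖/‖r_6‖ = 5.50e-6/2.61e-5 = 0.210728, ‖r_6‖/‖r_5‖ = 2.61e-5/1.24e-4 = 0.210484.
p ≈ ln(0.210728)/ln(0.210484) = -1.5572/-1.5583 ≈ 1.00.
So the convergence is linear (order 1).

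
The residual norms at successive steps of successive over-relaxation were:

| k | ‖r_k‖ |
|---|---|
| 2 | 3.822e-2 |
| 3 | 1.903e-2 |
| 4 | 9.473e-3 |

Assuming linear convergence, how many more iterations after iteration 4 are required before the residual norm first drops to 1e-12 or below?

33

Rate ρ ≈ ‖r_4‖/‖r_3‖ = 9.473e-3/1.903e-2 = 0.4978.
After j more steps, ‖r_{4+j}‖ ≈ 9.473e-3·ρ^j; need ρ^j ≤ 1e-12/9.473e-3 = 1.05563e-10.
j ≥ ln(1.05563e-10)/ln(0.4978) = -22.9717/-0.69756 = 32.932.
So 33 more iterations are needed.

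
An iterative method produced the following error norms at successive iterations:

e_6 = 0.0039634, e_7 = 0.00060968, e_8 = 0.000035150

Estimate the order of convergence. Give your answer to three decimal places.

p ≈ ln(e_8/e_7) / ln(e_7/e_6)
  = ln(0.000035150/0.00060968) / ln(0.00060968/0.0039634)
  = ln(0.0576532) / ln(0.153828)
  = -2.853310 / -1.871920 ≈ 1.524269

1.524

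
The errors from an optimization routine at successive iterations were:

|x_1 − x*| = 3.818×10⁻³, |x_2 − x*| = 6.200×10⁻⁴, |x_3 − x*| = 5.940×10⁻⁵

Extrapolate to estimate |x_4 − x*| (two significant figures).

First estimate the order: p ≈ ln(|x_3 − x*|/|x_2 − x*|) / ln(|x_2 − x*|/|x_1 − x*|) = ln(5.940×10⁻⁵/6.200×10⁻⁴)/ln(6.200×10⁻⁴/3.818×10⁻³) = ln(0.0958065)/ln(0.162389) ≈ 1.2903.
Then |x_4 − x*| ≈ |x_3 − x*|·(|x_3 − x*|/|x_2 − x*|)^p = 5.940×10⁻⁵·(0.0958065)^1.2903 = 5.940×10⁻⁵·0.0484947 ≈ 2.881e-06.

2.9e-6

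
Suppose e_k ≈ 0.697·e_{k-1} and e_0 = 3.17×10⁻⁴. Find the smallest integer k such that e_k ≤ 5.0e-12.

After k steps, e_k ≈ 3.17×10⁻⁴·0.697^k.
Need 0.697^k ≤ 5.0e-12/3.17×10⁻⁴ = 1.57729e-08.
k ≥ ln(1.57729e-08)/ln(0.697) = -17.9650/-0.36097 = 49.769.
Smallest integer k = 50.

50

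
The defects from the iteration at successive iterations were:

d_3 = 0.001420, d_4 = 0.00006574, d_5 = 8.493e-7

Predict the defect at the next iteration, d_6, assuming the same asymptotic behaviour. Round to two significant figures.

First estimate the order: p ≈ ln(d_5/d_4) / ln(d_4/d_3) = ln(8.493e-7/0.00006574)/ln(0.00006574/0.001420) = ln(0.0129191)/ln(0.0462958) ≈ 1.4154.
Then d_6 ≈ d_5·(d_5/d_4)^p = 8.493e-7·(0.0129191)^1.4154 = 8.493e-7·0.00212148 ≈ 1.802e-09.

1.8e-9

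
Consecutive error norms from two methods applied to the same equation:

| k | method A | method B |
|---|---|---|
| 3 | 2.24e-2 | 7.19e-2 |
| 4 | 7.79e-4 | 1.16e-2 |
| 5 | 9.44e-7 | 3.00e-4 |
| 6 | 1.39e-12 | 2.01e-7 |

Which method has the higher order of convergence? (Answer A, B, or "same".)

Method A: p ≈ ln(1.39e-12/9.44e-7)/ln(9.44e-7/7.79e-4) ≈ 2.00.
Method B: p ≈ ln(2.01e-7/3.00e-4)/ln(3.00e-4/1.16e-2) ≈ 2.00.
Both orders ≈ 2.0 — effectively the same.

same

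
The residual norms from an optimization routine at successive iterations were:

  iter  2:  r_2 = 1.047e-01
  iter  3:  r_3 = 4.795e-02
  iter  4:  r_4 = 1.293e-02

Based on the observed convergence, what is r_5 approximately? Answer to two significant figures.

1.4e-3

First estimate the order: p ≈ ln(r_4/r_3) / ln(r_3/r_2) = ln(1.293e-02/4.795e-02)/ln(4.795e-02/1.047e-01) = ln(0.269656)/ln(0.457975) ≈ 1.6782.
Then r_5 ≈ r_4·(r_4/r_3)^p = 1.293e-02·(0.269656)^1.6782 = 1.293e-02·0.110863 ≈ 0.001433.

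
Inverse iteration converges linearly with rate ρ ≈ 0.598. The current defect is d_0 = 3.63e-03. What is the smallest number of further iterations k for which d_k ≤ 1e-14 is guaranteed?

52

After k steps, d_k ≈ 3.63e-03·0.598^k.
Need 0.598^k ≤ 1e-14/3.63e-03 = 2.75482e-12.
k ≥ ln(2.75482e-12)/ln(0.598) = -26.6177/-0.51416 = 51.769.
Smallest integer k = 52.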